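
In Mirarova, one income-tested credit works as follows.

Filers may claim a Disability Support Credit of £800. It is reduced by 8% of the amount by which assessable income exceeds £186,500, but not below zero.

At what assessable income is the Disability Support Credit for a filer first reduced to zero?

The credit falls by 8% of each pound above £186,500, so it reaches zero when the excess is £800 / 8% = £10,000: income = £186,500 + £10,000 = £196,500.

£196,500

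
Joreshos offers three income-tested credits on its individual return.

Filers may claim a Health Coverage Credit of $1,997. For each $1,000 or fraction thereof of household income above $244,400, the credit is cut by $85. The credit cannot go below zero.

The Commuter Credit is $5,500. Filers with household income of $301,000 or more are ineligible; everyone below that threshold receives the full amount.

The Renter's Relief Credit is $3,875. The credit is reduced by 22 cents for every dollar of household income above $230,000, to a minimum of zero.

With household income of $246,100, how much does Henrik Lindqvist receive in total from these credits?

Health Coverage Credit: income exceeds $244,400 by $1,700, which is 2 full-or-partial $1,000 increments; reduction = 2 × $85 = $170, leaving $1,827.
Commuter Credit: $246,100 is below the $301,000 cutoff, so the full $5,500 applies.
Renter's Relief Credit: 22% of the $16,100 excess over $230,000 is $3,542; credit = $3,875 − $3,542 = $333.
Total: $1,827 + $5,500 + $333 = $7,660.

$7,660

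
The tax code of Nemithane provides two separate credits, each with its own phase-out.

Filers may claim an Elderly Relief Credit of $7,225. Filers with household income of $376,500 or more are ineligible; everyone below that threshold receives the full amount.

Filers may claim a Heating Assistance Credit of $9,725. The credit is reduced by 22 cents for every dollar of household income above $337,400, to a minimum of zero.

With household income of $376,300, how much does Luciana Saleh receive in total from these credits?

Elderly Relief Credit: $376,300 is below the $376,500 cutoff, so the full $7,225 applies.
Heating Assistance Credit: 22% of the $38,900 excess over $337,400 is $8,558; credit = $9,725 − $8,558 = $1,167.
Total: $7,225 + $1,167 = $8,392.

$8,392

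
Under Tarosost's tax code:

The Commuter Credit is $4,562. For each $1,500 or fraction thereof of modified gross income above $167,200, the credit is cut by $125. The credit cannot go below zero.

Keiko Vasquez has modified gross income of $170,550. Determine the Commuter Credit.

Commuter Credit: income exceeds $167,200 by $3,350, which is 3 full-or-partial $1,500 increments; reduction = 3 × $125 = $375, leaving $4,187.

$4,187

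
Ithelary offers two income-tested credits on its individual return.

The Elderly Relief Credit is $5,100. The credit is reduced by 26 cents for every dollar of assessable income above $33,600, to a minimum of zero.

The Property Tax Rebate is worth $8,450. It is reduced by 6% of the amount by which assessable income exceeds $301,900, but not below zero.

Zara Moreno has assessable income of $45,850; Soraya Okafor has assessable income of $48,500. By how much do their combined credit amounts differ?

$689

Zara ($45,850): Elderly Relief Credit: 26% of the $12,250 excess over $33,600 is $3,185; credit = $5,100 − $3,185 = $1,915. Property Tax Rebate: $45,850 is at or below the $301,900 threshold, so the full $8,450 applies. total $1,915 + $8,450 = $10,365
Soraya ($48,500): Elderly Relief Credit: 26% of the $14,900 excess over $33,600 is $3,874; credit = $5,100 − $3,874 = $1,226. Property Tax Rebate: $48,500 is at or below the $301,900 threshold, so the full $8,450 applies. total $1,226 + $8,450 = $9,676
Difference: |$10,365 − $9,676| = $689.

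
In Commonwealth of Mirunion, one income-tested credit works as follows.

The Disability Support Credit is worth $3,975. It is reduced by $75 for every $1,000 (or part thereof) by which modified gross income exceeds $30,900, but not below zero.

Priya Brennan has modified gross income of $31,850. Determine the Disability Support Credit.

$3,900

Disability Support Credit: income exceeds $30,900 by $950, which is 1 full-or-partial $1,000 increment; reduction = 1 × $75 = $75, leaving $3,900.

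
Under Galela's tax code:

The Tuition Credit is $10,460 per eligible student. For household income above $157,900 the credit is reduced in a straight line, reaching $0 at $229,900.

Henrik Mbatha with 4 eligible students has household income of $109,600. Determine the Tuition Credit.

$41,840

Tuition Credit: base = 4 × $10,460 = $41,840. $109,600 is at or below the $157,900 threshold, so the full $41,840 applies.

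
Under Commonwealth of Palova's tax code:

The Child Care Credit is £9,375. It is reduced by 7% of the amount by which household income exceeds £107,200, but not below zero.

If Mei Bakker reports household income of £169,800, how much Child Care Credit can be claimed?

Child Care Credit: 7% of the £62,600 excess over £107,200 is £4,382; credit = £9,375 − £4,382 = £4,993.

£4,993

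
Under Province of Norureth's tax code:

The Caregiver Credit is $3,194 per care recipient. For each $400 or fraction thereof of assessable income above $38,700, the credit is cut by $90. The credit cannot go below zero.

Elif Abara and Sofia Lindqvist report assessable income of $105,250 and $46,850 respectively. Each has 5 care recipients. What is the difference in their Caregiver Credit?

$13,140

Elif ($105,250): Caregiver Credit: base = 5 × $3,194 = $15,970. income exceeds $38,700 by $66,550, which is 167 full-or-partial $400 increments; reduction = 167 × $90 = $15,030, leaving $940.
Sofia ($46,850): Caregiver Credit: base = 5 × $3,194 = $15,970. income exceeds $38,700 by $8,150, which is 21 full-or-partial $400 increments; reduction = 21 × $90 = $1,890, leaving $14,080.
Difference: |$940 − $14,080| = $13,140.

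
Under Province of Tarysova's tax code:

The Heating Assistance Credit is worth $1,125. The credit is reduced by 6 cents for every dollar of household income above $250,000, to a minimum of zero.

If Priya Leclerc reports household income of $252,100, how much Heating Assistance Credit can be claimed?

$999

Heating Assistance Credit: 6% of the $2,100 excess over $250,000 is $126; credit = $1,125 − $126 = $999.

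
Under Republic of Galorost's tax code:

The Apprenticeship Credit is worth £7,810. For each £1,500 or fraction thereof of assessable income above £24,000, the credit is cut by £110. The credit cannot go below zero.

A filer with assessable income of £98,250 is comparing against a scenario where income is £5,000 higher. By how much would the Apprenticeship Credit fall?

At £98,250 — income exceeds £24,000 by £74,250, which is 50 full-or-partial £1,500 increments; reduction = 50 × £110 = £5,500, leaving £2,310.
At £103,250 — income exceeds £24,000 by £79,250, which is 53 full-or-partial £1,500 increments; reduction = 53 × £110 = £5,830, leaving £1,980.
Lost: £2,310 − £1,980 = £330.

£330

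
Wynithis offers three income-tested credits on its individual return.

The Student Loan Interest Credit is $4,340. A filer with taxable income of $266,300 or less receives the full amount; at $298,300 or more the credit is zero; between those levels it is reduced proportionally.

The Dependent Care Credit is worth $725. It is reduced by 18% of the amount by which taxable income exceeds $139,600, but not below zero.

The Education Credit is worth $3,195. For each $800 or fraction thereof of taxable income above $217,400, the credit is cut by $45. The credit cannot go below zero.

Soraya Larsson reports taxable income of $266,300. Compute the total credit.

$4,745

Student Loan Interest Credit: $266,300 is at or below the $266,300 threshold, so the full $4,340 applies.
Dependent Care Credit: 18% of the $126,700 excess over $139,600 is $22,806 ≥ base, so the credit is $0.
Education Credit: income exceeds $217,400 by $48,900, which is 62 full-or-partial $800 increments; reduction = 62 × $45 = $2,790, leaving $405.
Total: $4,340 + $0 + $405 = $4,745.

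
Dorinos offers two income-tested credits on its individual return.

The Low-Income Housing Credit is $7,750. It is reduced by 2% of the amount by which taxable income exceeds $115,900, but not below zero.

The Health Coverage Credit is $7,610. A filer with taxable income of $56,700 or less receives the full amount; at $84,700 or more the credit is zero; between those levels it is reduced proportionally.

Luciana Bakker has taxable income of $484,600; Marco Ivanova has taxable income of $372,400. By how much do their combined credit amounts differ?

$2,244

Luciana ($484,600): Low-Income Housing Credit: 2% of the $368,700 excess over $115,900 is $7,374; credit = $7,750 − $7,374 = $376. Health Coverage Credit: $484,600 is at or above $84,700, so the credit is $0. total $376 + $0 = $376
Marco ($372,400): Low-Income Housing Credit: 2% of the $256,500 excess over $115,900 is $5,130; credit = $7,750 − $5,130 = $2,620. Health Coverage Credit: $372,400 is at or above $84,700, so the credit is $0. total $2,620 + $0 = $2,620
Difference: |$376 − $2,620| = $2,244.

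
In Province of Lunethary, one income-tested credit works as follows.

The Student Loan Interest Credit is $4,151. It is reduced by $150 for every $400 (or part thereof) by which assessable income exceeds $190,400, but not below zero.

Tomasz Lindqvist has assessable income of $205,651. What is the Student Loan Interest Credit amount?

Student Loan Interest Credit: income exceeds $190,400 by $15,251 → 39 increments × $150 = $5,850 ≥ base, so the credit is $0.

$0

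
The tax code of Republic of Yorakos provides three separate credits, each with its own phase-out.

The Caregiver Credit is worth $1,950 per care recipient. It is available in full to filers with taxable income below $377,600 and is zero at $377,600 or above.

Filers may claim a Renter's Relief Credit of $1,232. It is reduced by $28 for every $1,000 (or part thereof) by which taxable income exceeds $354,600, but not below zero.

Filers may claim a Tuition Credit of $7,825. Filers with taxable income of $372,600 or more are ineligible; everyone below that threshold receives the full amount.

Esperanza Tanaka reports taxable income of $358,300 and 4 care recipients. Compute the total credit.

Caregiver Credit: base = 4 × $1,950 = $7,800. $358,300 is below the $377,600 cutoff, so the full $7,800 applies.
Renter's Relief Credit: income exceeds $354,600 by $3,700, which is 4 full-or-partial $1,000 increments; reduction = 4 × $28 = $112, leaving $1,120.
Tuition Credit: $358,300 is below the $372,600 cutoff, so the full $7,825 applies.
Total: $7,800 + $1,120 + $7,825 = $16,745.

$16,745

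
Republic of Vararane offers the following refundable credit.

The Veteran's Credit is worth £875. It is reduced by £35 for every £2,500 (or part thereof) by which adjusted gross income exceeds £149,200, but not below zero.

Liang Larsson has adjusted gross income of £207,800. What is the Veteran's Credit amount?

£35

Veteran's Credit: income exceeds £149,200 by £58,600, which is 24 full-or-partial £2,500 increments; reduction = 24 × £35 = £840, leaving £35.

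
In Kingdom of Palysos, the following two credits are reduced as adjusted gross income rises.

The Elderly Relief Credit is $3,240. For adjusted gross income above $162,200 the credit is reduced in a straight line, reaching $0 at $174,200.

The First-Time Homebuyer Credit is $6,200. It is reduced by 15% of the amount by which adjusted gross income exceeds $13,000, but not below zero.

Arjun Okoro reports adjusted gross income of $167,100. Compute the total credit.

$1,917

Elderly Relief Credit: $167,100 is $4,900 into a $12,000 phase-out range, leaving 7,100/12,000 of the credit: $3,240 × 7,100/12,000 = $1,917.
First-Time Homebuyer Credit: 15% of the $154,100 excess over $13,000 is $23,115 ≥ base, so the credit is $0.
Total: $1,917 + $0 = $1,917.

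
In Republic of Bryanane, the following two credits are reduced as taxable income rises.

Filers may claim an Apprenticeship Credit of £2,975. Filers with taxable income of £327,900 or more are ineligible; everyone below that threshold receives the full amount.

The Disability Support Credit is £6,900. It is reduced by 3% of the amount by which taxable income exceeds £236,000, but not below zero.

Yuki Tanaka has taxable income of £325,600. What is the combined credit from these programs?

£7,187

Apprenticeship Credit: £325,600 is below the £327,900 cutoff, so the full £2,975 applies.
Disability Support Credit: 3% of the £89,600 excess over £236,000 is £2,688; credit = £6,900 − £2,688 = £4,212.
Total: £2,975 + £4,212 = £7,187.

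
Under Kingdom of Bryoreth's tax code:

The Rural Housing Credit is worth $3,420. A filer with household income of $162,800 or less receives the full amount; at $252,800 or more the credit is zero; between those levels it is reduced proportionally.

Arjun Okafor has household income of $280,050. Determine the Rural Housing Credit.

Rural Housing Credit: $280,050 is at or above $252,800, so the credit is $0.

$0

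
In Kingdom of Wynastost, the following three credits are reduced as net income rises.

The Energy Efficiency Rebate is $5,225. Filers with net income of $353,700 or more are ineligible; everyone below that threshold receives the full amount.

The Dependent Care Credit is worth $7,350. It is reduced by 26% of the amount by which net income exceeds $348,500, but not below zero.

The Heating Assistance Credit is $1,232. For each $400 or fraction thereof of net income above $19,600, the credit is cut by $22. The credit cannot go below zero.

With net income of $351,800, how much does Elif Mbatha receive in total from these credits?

$11,717

Energy Efficiency Rebate: $351,800 is below the $353,700 cutoff, so the full $5,225 applies.
Dependent Care Credit: 26% of the $3,300 excess over $348,500 is $858; credit = $7,350 − $858 = $6,492.
Heating Assistance Credit: income exceeds $19,600 by $332,200 → 831 increments × $22 = $18,282 ≥ base, so the credit is $0.
Total: $5,225 + $6,492 + $0 = $11,717.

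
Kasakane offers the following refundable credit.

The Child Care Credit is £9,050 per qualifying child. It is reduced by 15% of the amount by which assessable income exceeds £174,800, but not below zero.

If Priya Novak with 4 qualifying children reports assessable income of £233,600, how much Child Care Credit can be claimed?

Child Care Credit: base = 4 × £9,050 = £36,200. 15% of the £58,800 excess over £174,800 is £8,820; credit = £36,200 − £8,820 = £27,380.

£27,380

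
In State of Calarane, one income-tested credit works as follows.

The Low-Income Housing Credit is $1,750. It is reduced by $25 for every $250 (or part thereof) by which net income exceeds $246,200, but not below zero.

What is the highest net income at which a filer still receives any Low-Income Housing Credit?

$263,450

After 69 increments the reduction is 69 × $25 = $1,725, leaving $25; one more increment wipes it out. Increment 69 ends at excess 69 × $250 = $17,250, so the highest qualifying income is $246,200 + $17,250 = $263,450.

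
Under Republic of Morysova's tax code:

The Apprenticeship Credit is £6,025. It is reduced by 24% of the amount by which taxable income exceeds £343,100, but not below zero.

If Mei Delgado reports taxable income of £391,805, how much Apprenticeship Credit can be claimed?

Apprenticeship Credit: 24% of the £48,705 excess over £343,100 is £11,689.20 ≥ base, so the credit is £0.

£0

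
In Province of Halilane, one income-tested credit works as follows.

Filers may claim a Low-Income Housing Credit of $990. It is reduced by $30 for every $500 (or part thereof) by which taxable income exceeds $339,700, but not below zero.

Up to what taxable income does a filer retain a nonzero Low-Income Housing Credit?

$355,700

After 32 increments the reduction is 32 × $30 = $960, leaving $30; one more increment wipes it out. Increment 32 ends at excess 32 × $500 = $16,000, so the highest qualifying income is $339,700 + $16,000 = $355,700.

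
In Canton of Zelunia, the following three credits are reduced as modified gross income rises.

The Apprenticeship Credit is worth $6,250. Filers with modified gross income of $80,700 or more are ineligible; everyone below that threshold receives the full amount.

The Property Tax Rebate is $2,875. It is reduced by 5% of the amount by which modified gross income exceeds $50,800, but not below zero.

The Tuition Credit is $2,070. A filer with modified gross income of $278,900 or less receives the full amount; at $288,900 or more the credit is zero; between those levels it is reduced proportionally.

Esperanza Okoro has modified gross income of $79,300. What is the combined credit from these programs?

Apprenticeship Credit: $79,300 is below the $80,700 cutoff, so the full $6,250 applies.
Property Tax Rebate: 5% of the $28,500 excess over $50,800 is $1,425; credit = $2,875 − $1,425 = $1,450.
Tuition Credit: $79,300 is at or below the $278,900 threshold, so the full $2,070 applies.
Total: $6,250 + $1,450 + $2,070 = $9,770.

$9,770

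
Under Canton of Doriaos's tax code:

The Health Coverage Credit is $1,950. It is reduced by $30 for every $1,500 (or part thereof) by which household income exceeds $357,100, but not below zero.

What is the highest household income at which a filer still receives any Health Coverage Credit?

After 64 increments the reduction is 64 × $30 = $1,920, leaving $30; one more increment wipes it out. Increment 64 ends at excess 64 × $1,500 = $96,000, so the highest qualifying income is $357,100 + $96,000 = $453,100.

$453,100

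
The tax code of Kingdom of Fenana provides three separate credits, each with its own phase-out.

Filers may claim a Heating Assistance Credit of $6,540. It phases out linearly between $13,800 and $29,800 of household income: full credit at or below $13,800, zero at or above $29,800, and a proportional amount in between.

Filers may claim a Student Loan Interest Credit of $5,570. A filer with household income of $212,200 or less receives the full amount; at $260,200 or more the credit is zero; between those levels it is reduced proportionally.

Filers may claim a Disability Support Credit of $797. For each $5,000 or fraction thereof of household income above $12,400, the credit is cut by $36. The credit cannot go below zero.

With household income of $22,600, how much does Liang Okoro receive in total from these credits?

Heating Assistance Credit: $22,600 is $8,800 into a $16,000 phase-out range, leaving 7,200/16,000 of the credit: $6,540 × 7,200/16,000 = $2,943.
Student Loan Interest Credit: $22,600 is at or below the $212,200 threshold, so the full $5,570 applies.
Disability Support Credit: income exceeds $12,400 by $10,200, which is 3 full-or-partial $5,000 increments; reduction = 3 × $36 = $108, leaving $689.
Total: $2,943 + $5,570 + $689 = $9,202.

$9,202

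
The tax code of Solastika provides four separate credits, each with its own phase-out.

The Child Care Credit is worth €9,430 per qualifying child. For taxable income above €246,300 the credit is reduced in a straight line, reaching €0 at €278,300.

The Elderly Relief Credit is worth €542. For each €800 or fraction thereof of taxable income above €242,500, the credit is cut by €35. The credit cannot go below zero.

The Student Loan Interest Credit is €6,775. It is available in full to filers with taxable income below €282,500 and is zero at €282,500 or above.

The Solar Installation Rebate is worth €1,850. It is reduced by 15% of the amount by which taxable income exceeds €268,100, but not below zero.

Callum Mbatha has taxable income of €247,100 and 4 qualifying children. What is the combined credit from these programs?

€45,734

Child Care Credit: base = 4 × €9,430 = €37,720. €247,100 is €800 into a €32,000 phase-out range, leaving 31,200/32,000 of the credit: €37,720 × 31,200/32,000 = €36,777.
Elderly Relief Credit: income exceeds €242,500 by €4,600, which is 6 full-or-partial €800 increments; reduction = 6 × €35 = €210, leaving €332.
Student Loan Interest Credit: €247,100 is below the €282,500 cutoff, so the full €6,775 applies.
Solar Installation Rebate: €247,100 is at or below the €268,100 threshold, so the full €1,850 applies.
Total: €36,777 + €332 + €6,775 + €1,850 = €45,734.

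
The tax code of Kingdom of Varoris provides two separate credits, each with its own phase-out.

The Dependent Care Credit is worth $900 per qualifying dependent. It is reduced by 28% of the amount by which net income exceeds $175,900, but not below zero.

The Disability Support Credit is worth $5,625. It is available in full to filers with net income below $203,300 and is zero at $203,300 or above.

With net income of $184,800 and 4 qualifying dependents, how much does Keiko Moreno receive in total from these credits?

$6,733

Dependent Care Credit: base = 4 × $900 = $3,600. 28% of the $8,900 excess over $175,900 is $2,492; credit = $3,600 − $2,492 = $1,108.
Disability Support Credit: $184,800 is below the $203,300 cutoff, so the full $5,625 applies.
Total: $1,108 + $5,625 = $6,733.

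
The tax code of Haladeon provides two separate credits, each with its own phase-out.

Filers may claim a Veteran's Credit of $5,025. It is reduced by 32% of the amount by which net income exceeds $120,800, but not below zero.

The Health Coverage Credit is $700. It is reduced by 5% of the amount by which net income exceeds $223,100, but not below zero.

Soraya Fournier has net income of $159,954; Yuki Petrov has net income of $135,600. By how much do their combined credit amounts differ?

Soraya ($159,954): Veteran's Credit: 32% of the $39,154 excess over $120,800 is $12,529.28 ≥ base, so the credit is $0. Health Coverage Credit: $159,954 is at or below the $223,100 threshold, so the full $700 applies. total $0 + $700 = $700
Yuki ($135,600): Veteran's Credit: 32% of the $14,800 excess over $120,800 is $4,736; credit = $5,025 − $4,736 = $289. Health Coverage Credit: $135,600 is at or below the $223,100 threshold, so the full $700 applies. total $289 + $700 = $989
Difference: |$700 − $989| = $289.

$289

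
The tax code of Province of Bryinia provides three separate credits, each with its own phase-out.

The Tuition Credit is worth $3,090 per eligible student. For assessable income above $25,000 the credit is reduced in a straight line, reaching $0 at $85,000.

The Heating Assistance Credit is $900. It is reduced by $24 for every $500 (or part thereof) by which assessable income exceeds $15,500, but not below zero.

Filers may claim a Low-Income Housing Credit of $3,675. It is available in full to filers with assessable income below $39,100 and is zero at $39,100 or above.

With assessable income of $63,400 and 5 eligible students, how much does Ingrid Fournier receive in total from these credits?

Tuition Credit: base = 5 × $3,090 = $15,450. $63,400 is $38,400 into a $60,000 phase-out range, leaving 21,600/60,000 of the credit: $15,450 × 21,600/60,000 = $5,562.
Heating Assistance Credit: income exceeds $15,500 by $47,900 → 96 increments × $24 = $2,304 ≥ base, so the credit is $0.
Low-Income Housing Credit: $63,400 meets or exceeds the $39,100 cutoff, so the credit is $0.
Total: $5,562 + $0 + $0 = $5,562.

$5,562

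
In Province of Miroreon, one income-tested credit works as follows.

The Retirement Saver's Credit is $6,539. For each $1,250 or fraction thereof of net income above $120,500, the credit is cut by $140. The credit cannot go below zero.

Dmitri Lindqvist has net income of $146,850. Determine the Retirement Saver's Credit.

$3,459

Retirement Saver's Credit: income exceeds $120,500 by $26,350, which is 22 full-or-partial $1,250 increments; reduction = 22 × $140 = $3,080, leaving $3,459.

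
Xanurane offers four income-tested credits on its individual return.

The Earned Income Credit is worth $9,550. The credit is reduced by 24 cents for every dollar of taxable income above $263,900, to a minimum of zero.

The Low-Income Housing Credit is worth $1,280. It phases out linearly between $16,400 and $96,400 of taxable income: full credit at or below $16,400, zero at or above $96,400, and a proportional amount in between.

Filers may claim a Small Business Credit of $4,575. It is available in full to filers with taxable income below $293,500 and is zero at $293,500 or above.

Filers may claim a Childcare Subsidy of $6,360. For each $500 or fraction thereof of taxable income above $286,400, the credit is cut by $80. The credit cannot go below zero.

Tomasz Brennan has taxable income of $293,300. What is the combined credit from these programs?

Earned Income Credit: 24% of the $29,400 excess over $263,900 is $7,056; credit = $9,550 − $7,056 = $2,494.
Low-Income Housing Credit: $293,300 is at or above $96,400, so the credit is $0.
Small Business Credit: $293,300 is below the $293,500 cutoff, so the full $4,575 applies.
Childcare Subsidy: income exceeds $286,400 by $6,900, which is 14 full-or-partial $500 increments; reduction = 14 × $80 = $1,120, leaving $5,240.
Total: $2,494 + $0 + $4,575 + $5,240 = $12,309.

$12,309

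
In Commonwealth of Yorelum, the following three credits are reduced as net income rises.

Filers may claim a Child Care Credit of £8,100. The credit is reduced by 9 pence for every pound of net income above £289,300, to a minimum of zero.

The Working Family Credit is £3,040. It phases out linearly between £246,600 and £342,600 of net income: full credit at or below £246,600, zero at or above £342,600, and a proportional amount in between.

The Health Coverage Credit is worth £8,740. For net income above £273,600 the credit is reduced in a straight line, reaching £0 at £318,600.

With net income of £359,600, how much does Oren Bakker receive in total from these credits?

£1,773

Child Care Credit: 9% of the £70,300 excess over £289,300 is £6,327; credit = £8,100 − £6,327 = £1,773.
Working Family Credit: £359,600 is at or above £342,600, so the credit is £0.
Health Coverage Credit: £359,600 is at or above £318,600, so the credit is £0.
Total: £1,773 + £0 + £0 = £1,773.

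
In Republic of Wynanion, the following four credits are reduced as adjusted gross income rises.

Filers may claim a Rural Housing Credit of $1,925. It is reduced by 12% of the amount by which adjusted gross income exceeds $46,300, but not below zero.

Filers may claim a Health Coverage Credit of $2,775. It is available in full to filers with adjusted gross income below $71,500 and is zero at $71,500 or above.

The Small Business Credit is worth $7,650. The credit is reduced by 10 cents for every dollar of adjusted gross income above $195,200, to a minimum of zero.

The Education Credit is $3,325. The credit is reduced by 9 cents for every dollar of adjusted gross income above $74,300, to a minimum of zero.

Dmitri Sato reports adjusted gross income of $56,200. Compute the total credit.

Rural Housing Credit: 12% of the $9,900 excess over $46,300 is $1,188; credit = $1,925 − $1,188 = $737.
Health Coverage Credit: $56,200 is below the $71,500 cutoff, so the full $2,775 applies.
Small Business Credit: $56,200 is at or below the $195,200 threshold, so the full $7,650 applies.
Education Credit: $56,200 is at or below the $74,300 threshold, so the full $3,325 applies.
Total: $737 + $2,775 + $7,650 + $3,325 = $14,487.

$14,487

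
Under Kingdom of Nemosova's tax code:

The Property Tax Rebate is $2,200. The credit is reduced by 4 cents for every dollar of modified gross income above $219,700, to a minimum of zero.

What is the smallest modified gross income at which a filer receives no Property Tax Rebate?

$274,700

The credit falls by 4% of each dollar above $219,700, so it reaches zero when the excess is $2,200 / 4% = $55,000: income = $219,700 + $55,000 = $274,700.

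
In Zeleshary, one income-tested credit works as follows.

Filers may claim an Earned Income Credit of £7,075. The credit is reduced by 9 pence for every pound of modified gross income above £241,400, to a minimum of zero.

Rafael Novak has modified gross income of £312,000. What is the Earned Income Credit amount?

£721

Earned Income Credit: 9% of the £70,600 excess over £241,400 is £6,354; credit = £7,075 − £6,354 = £721.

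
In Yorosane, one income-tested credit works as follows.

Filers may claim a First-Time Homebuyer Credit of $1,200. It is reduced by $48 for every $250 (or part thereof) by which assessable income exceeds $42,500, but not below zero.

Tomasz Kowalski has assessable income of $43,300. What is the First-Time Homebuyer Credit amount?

$1,008

First-Time Homebuyer Credit: income exceeds $42,500 by $800, which is 4 full-or-partial $250 increments; reduction = 4 × $48 = $192, leaving $1,008.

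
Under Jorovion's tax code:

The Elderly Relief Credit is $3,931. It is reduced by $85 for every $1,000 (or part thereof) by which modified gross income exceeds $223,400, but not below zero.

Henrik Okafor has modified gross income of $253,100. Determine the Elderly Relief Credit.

$1,381

Elderly Relief Credit: income exceeds $223,400 by $29,700, which is 30 full-or-partial $1,000 increments; reduction = 30 × $85 = $2,550, leaving $1,381.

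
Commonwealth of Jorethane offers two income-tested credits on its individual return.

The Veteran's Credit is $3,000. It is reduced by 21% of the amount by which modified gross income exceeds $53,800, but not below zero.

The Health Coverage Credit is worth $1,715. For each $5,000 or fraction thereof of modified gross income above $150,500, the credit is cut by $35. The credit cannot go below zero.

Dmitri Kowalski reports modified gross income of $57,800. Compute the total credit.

Veteran's Credit: 21% of the $4,000 excess over $53,800 is $840; credit = $3,000 − $840 = $2,160.
Health Coverage Credit: $57,800 is at or below the $150,500 threshold, so the full $1,715 applies.
Total: $2,160 + $1,715 = $3,875.

$3,875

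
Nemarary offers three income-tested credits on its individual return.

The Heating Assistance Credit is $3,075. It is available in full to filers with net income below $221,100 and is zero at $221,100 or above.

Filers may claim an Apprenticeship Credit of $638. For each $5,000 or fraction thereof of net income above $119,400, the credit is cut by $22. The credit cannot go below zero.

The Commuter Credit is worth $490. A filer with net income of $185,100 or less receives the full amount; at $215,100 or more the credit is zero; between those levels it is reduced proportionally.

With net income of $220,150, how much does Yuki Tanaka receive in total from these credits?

$3,251

Heating Assistance Credit: $220,150 is below the $221,100 cutoff, so the full $3,075 applies.
Apprenticeship Credit: income exceeds $119,400 by $100,750, which is 21 full-or-partial $5,000 increments; reduction = 21 × $22 = $462, leaving $176.
Commuter Credit: $220,150 is at or above $215,100, so the credit is $0.
Total: $3,075 + $176 + $0 = $3,251.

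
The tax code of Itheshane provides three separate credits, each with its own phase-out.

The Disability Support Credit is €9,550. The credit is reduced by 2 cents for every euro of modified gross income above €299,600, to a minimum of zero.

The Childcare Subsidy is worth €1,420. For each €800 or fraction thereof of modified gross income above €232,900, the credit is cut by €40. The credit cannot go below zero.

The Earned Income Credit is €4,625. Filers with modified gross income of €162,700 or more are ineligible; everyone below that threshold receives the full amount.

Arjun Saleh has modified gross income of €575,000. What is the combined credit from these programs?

€4,042

Disability Support Credit: 2% of the €275,400 excess over €299,600 is €5,508; credit = €9,550 − €5,508 = €4,042.
Childcare Subsidy: income exceeds €232,900 by €342,100 → 428 increments × €40 = €17,120 ≥ base, so the credit is €0.
Earned Income Credit: €575,000 meets or exceeds the €162,700 cutoff, so the credit is €0.
Total: €4,042 + €0 + €0 = €4,042.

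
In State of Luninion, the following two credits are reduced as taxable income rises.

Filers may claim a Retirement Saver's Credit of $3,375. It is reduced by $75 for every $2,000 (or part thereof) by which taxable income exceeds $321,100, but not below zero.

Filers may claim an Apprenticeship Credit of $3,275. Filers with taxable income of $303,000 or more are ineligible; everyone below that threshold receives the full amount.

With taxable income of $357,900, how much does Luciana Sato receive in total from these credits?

Retirement Saver's Credit: income exceeds $321,100 by $36,800, which is 19 full-or-partial $2,000 increments; reduction = 19 × $75 = $1,425, leaving $1,950.
Apprenticeship Credit: $357,900 meets or exceeds the $303,000 cutoff, so the credit is $0.
Total: $1,950 + $0 = $1,950.

$1,950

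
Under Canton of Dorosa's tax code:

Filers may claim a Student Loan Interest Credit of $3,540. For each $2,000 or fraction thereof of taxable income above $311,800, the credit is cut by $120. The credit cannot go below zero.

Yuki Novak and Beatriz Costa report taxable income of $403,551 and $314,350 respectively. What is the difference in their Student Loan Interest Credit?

Yuki ($403,551): Student Loan Interest Credit: income exceeds $311,800 by $91,751 → 46 increments × $120 = $5,520 ≥ base, so the credit is $0.
Beatriz ($314,350): Student Loan Interest Credit: income exceeds $311,800 by $2,550, which is 2 full-or-partial $2,000 increments; reduction = 2 × $120 = $240, leaving $3,300.
Difference: |$0 − $3,300| = $3,300.

$3,300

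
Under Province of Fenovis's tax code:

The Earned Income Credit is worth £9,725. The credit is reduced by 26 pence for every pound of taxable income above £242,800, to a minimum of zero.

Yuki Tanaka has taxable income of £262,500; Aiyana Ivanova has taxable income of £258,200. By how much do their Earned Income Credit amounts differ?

Yuki (£262,500): Earned Income Credit: 26% of the £19,700 excess over £242,800 is £5,122; credit = £9,725 − £5,122 = £4,603.
Aiyana (£258,200): Earned Income Credit: 26% of the £15,400 excess over £242,800 is £4,004; credit = £9,725 − £4,004 = £5,721.
Difference: |£4,603 − £5,721| = £1,118.

£1,118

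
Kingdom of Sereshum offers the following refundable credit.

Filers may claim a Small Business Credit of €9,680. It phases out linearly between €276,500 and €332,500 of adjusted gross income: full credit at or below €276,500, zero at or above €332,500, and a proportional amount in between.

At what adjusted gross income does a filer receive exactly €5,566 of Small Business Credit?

€5,566 is 5,566/9,680 of the full €9,680, so 4,114/9,680 of the €56,000 range has been used: income = €276,500 + €56,000 × 4,114/9,680 = €300,300.

€300,300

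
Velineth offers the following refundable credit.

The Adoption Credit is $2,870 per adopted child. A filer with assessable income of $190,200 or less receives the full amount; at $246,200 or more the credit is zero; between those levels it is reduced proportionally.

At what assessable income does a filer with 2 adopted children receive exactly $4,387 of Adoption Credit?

$203,400

Full credit = 2 × $2,870 = $5,740.
$4,387 is 4,387/5,740 of the full $5,740, so 1,353/5,740 of the $56,000 range has been used: income = $190,200 + $56,000 × 1,353/5,740 = $203,400.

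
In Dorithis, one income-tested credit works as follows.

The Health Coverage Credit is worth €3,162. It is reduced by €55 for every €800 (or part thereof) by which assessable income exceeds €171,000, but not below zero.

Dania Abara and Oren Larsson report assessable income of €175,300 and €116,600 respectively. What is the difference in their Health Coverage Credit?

Dania (€175,300): Health Coverage Credit: income exceeds €171,000 by €4,300, which is 6 full-or-partial €800 increments; reduction = 6 × €55 = €330, leaving €2,832.
Oren (€116,600): Health Coverage Credit: €116,600 is at or below the €171,000 threshold, so the full €3,162 applies.
Difference: |€2,832 − €3,162| = €330.

€330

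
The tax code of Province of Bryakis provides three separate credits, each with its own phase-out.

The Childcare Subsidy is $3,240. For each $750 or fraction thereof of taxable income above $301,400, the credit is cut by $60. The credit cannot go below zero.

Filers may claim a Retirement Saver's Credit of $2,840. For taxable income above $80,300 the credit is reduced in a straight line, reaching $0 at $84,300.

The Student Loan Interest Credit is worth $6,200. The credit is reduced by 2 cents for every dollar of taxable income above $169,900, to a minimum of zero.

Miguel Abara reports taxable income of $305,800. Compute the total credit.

$6,362

Childcare Subsidy: income exceeds $301,400 by $4,400, which is 6 full-or-partial $750 increments; reduction = 6 × $60 = $360, leaving $2,880.
Retirement Saver's Credit: $305,800 is at or above $84,300, so the credit is $0.
Student Loan Interest Credit: 2% of the $135,900 excess over $169,900 is $2,718; credit = $6,200 − $2,718 = $3,482.
Total: $2,880 + $0 + $3,482 = $6,362.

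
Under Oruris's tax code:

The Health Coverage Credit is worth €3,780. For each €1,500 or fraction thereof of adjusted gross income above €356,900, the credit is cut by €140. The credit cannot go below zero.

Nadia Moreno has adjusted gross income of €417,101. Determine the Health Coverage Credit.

Health Coverage Credit: income exceeds €356,900 by €60,201 → 41 increments × €140 = €5,740 ≥ base, so the credit is €0.

€0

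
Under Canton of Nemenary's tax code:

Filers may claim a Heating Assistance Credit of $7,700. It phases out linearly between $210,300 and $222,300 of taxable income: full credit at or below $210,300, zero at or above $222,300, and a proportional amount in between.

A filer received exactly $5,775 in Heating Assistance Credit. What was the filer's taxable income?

$213,300

$5,775 is 5,775/7,700 of the full $7,700, so 1,925/7,700 of the $12,000 range has been used: income = $210,300 + $12,000 × 1,925/7,700 = $213,300.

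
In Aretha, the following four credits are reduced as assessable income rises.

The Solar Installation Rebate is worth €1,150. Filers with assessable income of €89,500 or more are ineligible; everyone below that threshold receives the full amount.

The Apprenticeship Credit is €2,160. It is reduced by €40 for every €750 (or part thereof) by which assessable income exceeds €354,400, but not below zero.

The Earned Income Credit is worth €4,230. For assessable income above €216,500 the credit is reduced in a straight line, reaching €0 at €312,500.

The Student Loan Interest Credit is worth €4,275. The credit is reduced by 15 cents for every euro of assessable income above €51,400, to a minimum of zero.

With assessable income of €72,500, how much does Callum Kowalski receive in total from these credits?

€8,650

Solar Installation Rebate: €72,500 is below the €89,500 cutoff, so the full €1,150 applies.
Apprenticeship Credit: €72,500 is at or below the €354,400 threshold, so the full €2,160 applies.
Earned Income Credit: €72,500 is at or below the €216,500 threshold, so the full €4,230 applies.
Student Loan Interest Credit: 15% of the €21,100 excess over €51,400 is €3,165; credit = €4,275 − €3,165 = €1,110.
Total: €1,150 + €2,160 + €4,230 + €1,110 = €8,650.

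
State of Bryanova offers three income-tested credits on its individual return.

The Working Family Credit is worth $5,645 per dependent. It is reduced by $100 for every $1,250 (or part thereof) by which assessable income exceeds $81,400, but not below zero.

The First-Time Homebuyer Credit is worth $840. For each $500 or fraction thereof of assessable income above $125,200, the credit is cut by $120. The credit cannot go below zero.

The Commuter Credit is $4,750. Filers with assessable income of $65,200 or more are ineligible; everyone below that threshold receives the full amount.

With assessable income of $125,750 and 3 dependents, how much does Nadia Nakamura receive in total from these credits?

$13,935

Working Family Credit: base = 3 × $5,645 = $16,935. income exceeds $81,400 by $44,350, which is 36 full-or-partial $1,250 increments; reduction = 36 × $100 = $3,600, leaving $13,335.
First-Time Homebuyer Credit: income exceeds $125,200 by $550, which is 2 full-or-partial $500 increments; reduction = 2 × $120 = $240, leaving $600.
Commuter Credit: $125,750 meets or exceeds the $65,200 cutoff, so the credit is $0.
Total: $13,335 + $600 + $0 = $13,935.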